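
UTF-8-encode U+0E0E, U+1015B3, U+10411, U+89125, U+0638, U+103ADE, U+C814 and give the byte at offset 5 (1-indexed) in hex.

1-indexed offset 5 is 0-indexed offset 4.
U+0E0E → 3-byte form E0 B8 8E at offsets 0–2.
U+1015B3 → 4-byte form F4 81 96 B3 at offsets 3–6.
Offset 4 falls in char 2's range; it's byte 2 of F4 81 96 B3 = 0x81.

0x81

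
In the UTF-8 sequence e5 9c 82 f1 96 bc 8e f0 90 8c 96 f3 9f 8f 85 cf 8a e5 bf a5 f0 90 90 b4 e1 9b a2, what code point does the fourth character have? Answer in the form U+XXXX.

U+DF3C5

Offset 0: leading byte 0xE5 = 11100101 → 3-byte char #1 = E5 9C 82.
Offset 3: leading byte 0xF1 = 11110001 → 4-byte char #2 = F1 96 BC 8E.
Offset 7: leading byte 0xF0 = 11110000 → 4-byte char #3 = F0 90 8C 96.
Offset 11: leading byte 0xF3 = 11110011 → 4-byte char #4 = F3 9F 8F 85.
Leading byte 0xF3 = 11110011 matches 11110xxx → 4-byte sequence.
Byte 1: 0xF3 = 11110011, payload 011 (3 bits).
Byte 2: 0x9F = 10011111 (10xxxxxx ✓), payload 011111.
Byte 3: 0x8F = 10001111 (10xxxxxx ✓), payload 001111.
Byte 4: 0x85 = 10000101 (10xxxxxx ✓), payload 000101.
Concatenate: 011011111001111000101 = 0xDF3C5 (21 bits → U+DF3C5).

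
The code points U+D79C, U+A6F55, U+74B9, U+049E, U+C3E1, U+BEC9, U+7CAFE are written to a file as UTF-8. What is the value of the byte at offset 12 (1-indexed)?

1-indexed offset 12 is 0-indexed offset 11.
U+D79C → 3-byte form ED 9E 9C at offsets 0–2.
U+A6F55 → 4-byte form F2 A6 BD 95 at offsets 3–6.
U+74B9 → 3-byte form E7 92 B9 at offsets 7–9.
U+049E → 2-byte form D2 9E at offsets 10–11.
Offset 11 falls in char 4's range; it's byte 2 of D2 9E = 0x9E.

0x9E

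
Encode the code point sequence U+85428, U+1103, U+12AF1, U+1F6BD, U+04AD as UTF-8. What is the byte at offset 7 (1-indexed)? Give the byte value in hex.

1-indexed offset 7 is 0-indexed offset 6.
U+85428 → 4-byte form F2 85 90 A8 at offsets 0–3.
U+1103 → 3-byte form E1 84 83 at offsets 4–6.
Offset 6 falls in char 2's range; it's byte 3 of E1 84 83 = 0x83.

0x83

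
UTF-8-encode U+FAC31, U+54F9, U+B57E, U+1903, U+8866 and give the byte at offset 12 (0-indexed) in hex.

U+FAC31 → 4-byte form F3 BA B0 B1 at offsets 0–3.
U+54F9 → 3-byte form E5 93 B9 at offsets 4–6.
U+B57E → 3-byte form EB 95 BE at offsets 7–9.
U+1903 → 3-byte form E1 A4 83 at offsets 10–12.
Offset 12 falls in char 4's range; it's byte 3 of E1 A4 83 = 0x83.

0x83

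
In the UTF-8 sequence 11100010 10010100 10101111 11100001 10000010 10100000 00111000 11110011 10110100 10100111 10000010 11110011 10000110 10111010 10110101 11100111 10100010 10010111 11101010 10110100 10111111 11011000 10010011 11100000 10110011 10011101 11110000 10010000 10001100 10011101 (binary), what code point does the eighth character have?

U+0613

Offset 0: leading byte 0xE2 = 11100010 → 3-byte char #1 = E2 94 AF.
Offset 3: leading byte 0xE1 = 11100001 → 3-byte char #2 = E1 82 A0.
Offset 6: leading byte 0x38 = 00111000 → 1-byte char #3 = 38.
Offset 7: leading byte 0xF3 = 11110011 → 4-byte char #4 = F3 B4 A7 82.
Offset 11: leading byte 0xF3 = 11110011 → 4-byte char #5 = F3 86 BA B5.
Offset 15: leading byte 0xE7 = 11100111 → 3-byte char #6 = E7 A2 97.
Offset 18: leading byte 0xEA = 11101010 → 3-byte char #7 = EA B4 BF.
Offset 21: leading byte 0xD8 = 11011000 → 2-byte char #8 = D8 93.
Leading byte 0xD8 = 11011000 matches 110xxxxx → 2-byte sequence.
Byte 1: 0xD8 = 11011000, payload 11000 (5 bits).
Byte 2: 0x93 = 10010011 (10xxxxxx ✓), payload 010011.
Concatenate: 11000010011 = 0x613 (11 bits → U+0613).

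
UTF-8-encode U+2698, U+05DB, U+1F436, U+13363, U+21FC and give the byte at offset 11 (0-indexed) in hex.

0x8D

U+2698 → 3-byte form E2 9A 98 at offsets 0–2.
U+05DB → 2-byte form D7 9B at offsets 3–4.
U+1F436 → 4-byte form F0 9F 90 B6 at offsets 5–8.
U+13363 → 4-byte form F0 93 8D A3 at offsets 9–12.
Offset 11 falls in char 4's range; it's byte 3 of F0 93 8D A3 = 0x8D.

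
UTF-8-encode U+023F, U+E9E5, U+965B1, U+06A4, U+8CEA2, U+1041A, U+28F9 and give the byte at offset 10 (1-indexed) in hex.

1-indexed offset 10 is 0-indexed offset 9.
U+023F → 2-byte form C8 BF at offsets 0–1.
U+E9E5 → 3-byte form EE A7 A5 at offsets 2–4.
U+965B1 → 4-byte form F2 96 96 B1 at offsets 5–8.
U+06A4 → 2-byte form DA A4 at offsets 9–10.
Offset 9 falls in char 4's range; it's byte 1 of DA A4 = 0xDA.

0xDA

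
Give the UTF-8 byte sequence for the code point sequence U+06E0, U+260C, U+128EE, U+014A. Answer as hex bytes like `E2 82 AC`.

U+06E0: 2-byte form → DB A0.
U+260C: 3-byte form → E2 98 8C.
U+128EE: 4-byte form → F0 92 A3 AE.
U+014A: 2-byte form → C5 8A.
Concatenated (11 bytes): DB A0 E2 98 8C F0 92 A3 AE C5 8A.

DB A0 E2 98 8C F0 92 A3 AE C5 8A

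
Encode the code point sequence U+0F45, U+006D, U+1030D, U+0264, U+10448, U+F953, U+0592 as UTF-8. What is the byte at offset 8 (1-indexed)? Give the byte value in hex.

1-indexed offset 8 is 0-indexed offset 7.
U+0F45 → 3-byte form E0 BD 85 at offsets 0–2.
U+006D → 1-byte form 6D at offsets 3–3.
U+1030D → 4-byte form F0 90 8C 8D at offsets 4–7.
Offset 7 falls in char 3's range; it's byte 4 of F0 90 8C 8D = 0x8D.

0x8D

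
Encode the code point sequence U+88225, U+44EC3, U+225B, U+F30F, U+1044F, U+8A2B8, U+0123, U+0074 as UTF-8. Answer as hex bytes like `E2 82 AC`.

U+88225: 4-byte form → F2 88 88 A5.
U+44EC3: 4-byte form → F1 84 BB 83.
U+225B: 3-byte form → E2 89 9B.
U+F30F: 3-byte form → EF 8C 8F.
U+1044F: 4-byte form → F0 90 91 8F.
U+8A2B8: 4-byte form → F2 8A 8A B8.
U+0123: 2-byte form → C4 A3.
U+0074: 1-byte form → 74.
Concatenated (25 bytes): F2 88 88 A5 F1 84 BB 83 E2 89 9B EF 8C 8F F0 90 91 8F F2 8A 8A B8 C4 A3 74.

F2 88 88 A5 F1 84 BB 83 E2 89 9B EF 8C 8F F0 90 91 8F F2 8A 8A B8 C4 A3 74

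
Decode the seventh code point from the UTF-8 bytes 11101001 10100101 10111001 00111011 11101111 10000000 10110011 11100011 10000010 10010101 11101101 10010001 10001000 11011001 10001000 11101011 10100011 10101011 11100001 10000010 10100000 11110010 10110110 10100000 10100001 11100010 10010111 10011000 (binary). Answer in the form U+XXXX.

U+B8EB

Offset 0: leading byte 0xE9 = 11101001 → 3-byte char #1 = E9 A5 B9.
Offset 3: leading byte 0x3B = 00111011 → 1-byte char #2 = 3B.
Offset 4: leading byte 0xEF = 11101111 → 3-byte char #3 = EF 80 B3.
Offset 7: leading byte 0xE3 = 11100011 → 3-byte char #4 = E3 82 95.
Offset 10: leading byte 0xED = 11101101 → 3-byte char #5 = ED 91 88.
Offset 13: leading byte 0xD9 = 11011001 → 2-byte char #6 = D9 88.
Offset 15: leading byte 0xEB = 11101011 → 3-byte char #7 = EB A3 AB.
Leading byte 0xEB = 11101011 matches 1110xxxx → 3-byte sequence.
Byte 1: 0xEB = 11101011, payload 1011 (4 bits).
Byte 2: 0xA3 = 10100011 (10xxxxxx ✓), payload 100011.
Byte 3: 0xAB = 10101011 (10xxxxxx ✓), payload 101011.
Concatenate: 1011100011101011 = 0xB8EB (16 bits → U+B8EB).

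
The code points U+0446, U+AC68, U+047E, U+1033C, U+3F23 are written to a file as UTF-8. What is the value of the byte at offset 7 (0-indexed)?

0xF0

U+0446 → 2-byte form D1 86 at offsets 0–1.
U+AC68 → 3-byte form EA B1 A8 at offsets 2–4.
U+047E → 2-byte form D1 BE at offsets 5–6.
U+1033C → 4-byte form F0 90 8C BC at offsets 7–10.
Offset 7 falls in char 4's range; it's byte 1 of F0 90 8C BC = 0xF0.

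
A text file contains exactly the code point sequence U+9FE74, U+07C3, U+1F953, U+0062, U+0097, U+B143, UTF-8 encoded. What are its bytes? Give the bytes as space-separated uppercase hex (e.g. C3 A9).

U+9FE74: 4-byte form → F2 9F B9 B4.
U+07C3: 2-byte form → DF 83.
U+1F953: 4-byte form → F0 9F A5 93.
U+0062: 1-byte form → 62.
U+0097: 2-byte form → C2 97.
U+B143: 3-byte form → EB 85 83.
Concatenated (16 bytes): F2 9F B9 B4 DF 83 F0 9F A5 93 62 C2 97 EB 85 83.

F2 9F B9 B4 DF 83 F0 9F A5 93 62 C2 97 EB 85 83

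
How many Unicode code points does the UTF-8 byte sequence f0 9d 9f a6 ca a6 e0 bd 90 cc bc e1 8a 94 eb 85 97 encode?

6

Byte at offset 0: 0xF0 = 11110000 → 4-byte char (#1). Advance 4.
Byte at offset 4: 0xCA = 11001010 → 2-byte char (#2). Advance 2.
Byte at offset 6: 0xE0 = 11100000 → 3-byte char (#3). Advance 3.
Byte at offset 9: 0xCC = 11001100 → 2-byte char (#4). Advance 2.
Byte at offset 11: 0xE1 = 11100001 → 3-byte char (#5). Advance 3.
Byte at offset 14: 0xEB = 11101011 → 3-byte char (#6). Advance 3.
Reached end at offset 17 after 6 code points.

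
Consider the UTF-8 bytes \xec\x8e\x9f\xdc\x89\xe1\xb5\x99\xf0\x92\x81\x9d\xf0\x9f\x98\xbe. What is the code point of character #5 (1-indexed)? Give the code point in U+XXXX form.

U+1F63E

Offset 0: leading byte 0xEC = 11101100 → 3-byte char #1 = EC 8E 9F.
Offset 3: leading byte 0xDC = 11011100 → 2-byte char #2 = DC 89.
Offset 5: leading byte 0xE1 = 11100001 → 3-byte char #3 = E1 B5 99.
Offset 8: leading byte 0xF0 = 11110000 → 4-byte char #4 = F0 92 81 9D.
Offset 12: leading byte 0xF0 = 11110000 → 4-byte char #5 = F0 9F 98 BE.
Leading byte 0xF0 = 11110000 matches 11110xxx → 4-byte sequence.
Byte 1: 0xF0 = 11110000, payload 000 (3 bits).
Byte 2: 0x9F = 10011111 (10xxxxxx ✓), payload 011111.
Byte 3: 0x98 = 10011000 (10xxxxxx ✓), payload 011000.
Byte 4: 0xBE = 10111110 (10xxxxxx ✓), payload 111110.
Concatenate: 000011111011000111110 = 0x1F63E (21 bits → U+1F63E).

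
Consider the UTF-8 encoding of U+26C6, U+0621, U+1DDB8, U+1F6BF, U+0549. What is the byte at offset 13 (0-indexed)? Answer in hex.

U+26C6 → 3-byte form E2 9B 86 at offsets 0–2.
U+0621 → 2-byte form D8 A1 at offsets 3–4.
U+1DDB8 → 4-byte form F0 9D B6 B8 at offsets 5–8.
U+1F6BF → 4-byte form F0 9F 9A BF at offsets 9–12.
U+0549 → 2-byte form D5 89 at offsets 13–14.
Offset 13 falls in char 5's range; it's byte 1 of D5 89 = 0xD5.

0xD5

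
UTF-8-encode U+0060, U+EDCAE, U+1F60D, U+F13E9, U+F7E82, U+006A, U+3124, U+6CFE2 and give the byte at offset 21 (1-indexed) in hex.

0xA4

1-indexed offset 21 is 0-indexed offset 20.
U+0060 → 1-byte form 60 at offsets 0–0.
U+EDCAE → 4-byte form F3 AD B2 AE at offsets 1–4.
U+1F60D → 4-byte form F0 9F 98 8D at offsets 5–8.
U+F13E9 → 4-byte form F3 B1 8F A9 at offsets 9–12.
U+F7E82 → 4-byte form F3 B7 BA 82 at offsets 13–16.
U+006A → 1-byte form 6A at offsets 17–17.
U+3124 → 3-byte form E3 84 A4 at offsets 18–20.
Offset 20 falls in char 7's range; it's byte 3 of E3 84 A4 = 0xA4.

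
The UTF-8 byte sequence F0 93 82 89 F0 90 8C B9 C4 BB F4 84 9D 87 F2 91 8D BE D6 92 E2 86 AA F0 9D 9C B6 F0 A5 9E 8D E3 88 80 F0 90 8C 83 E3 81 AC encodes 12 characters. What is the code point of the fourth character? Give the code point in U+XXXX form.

Offset 0: leading byte 0xF0 = 11110000 → 4-byte char #1 = F0 93 82 89.
Offset 4: leading byte 0xF0 = 11110000 → 4-byte char #2 = F0 90 8C B9.
Offset 8: leading byte 0xC4 = 11000100 → 2-byte char #3 = C4 BB.
Offset 10: leading byte 0xF4 = 11110100 → 4-byte char #4 = F4 84 9D 87.
Leading byte 0xF4 = 11110100 matches 11110xxx → 4-byte sequence.
Byte 1: 0xF4 = 11110100, payload 100 (3 bits).
Byte 2: 0x84 = 10000100 (10xxxxxx ✓), payload 000100.
Byte 3: 0x9D = 10011101 (10xxxxxx ✓), payload 011101.
Byte 4: 0x87 = 10000111 (10xxxxxx ✓), payload 000111.
Concatenate: 100000100011101000111 = 0x104747 (21 bits → U+104747).

U+104747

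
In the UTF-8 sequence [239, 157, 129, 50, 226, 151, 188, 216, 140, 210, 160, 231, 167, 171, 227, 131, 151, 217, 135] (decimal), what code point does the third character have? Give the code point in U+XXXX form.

Offset 0: leading byte 0xEF = 11101111 → 3-byte char #1 = EF 9D 81.
Offset 3: leading byte 0x32 = 00110010 → 1-byte char #2 = 32.
Offset 4: leading byte 0xE2 = 11100010 → 3-byte char #3 = E2 97 BC.
Leading byte 0xE2 = 11100010 matches 1110xxxx → 3-byte sequence.
Byte 1: 0xE2 = 11100010, payload 0010 (4 bits).
Byte 2: 0x97 = 10010111 (10xxxxxx ✓), payload 010111.
Byte 3: 0xBC = 10111100 (10xxxxxx ✓), payload 111100.
Concatenate: 0010010111111100 = 0x25FC (16 bits → U+25FC).

U+25FC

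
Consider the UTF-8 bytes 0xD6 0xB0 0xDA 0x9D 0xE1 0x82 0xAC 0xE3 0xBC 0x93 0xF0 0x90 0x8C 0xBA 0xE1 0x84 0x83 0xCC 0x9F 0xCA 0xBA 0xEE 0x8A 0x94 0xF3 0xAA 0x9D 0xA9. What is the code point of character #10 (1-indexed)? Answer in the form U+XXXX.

Offset 0: leading byte 0xD6 = 11010110 → 2-byte char #1 = D6 B0.
Offset 2: leading byte 0xDA = 11011010 → 2-byte char #2 = DA 9D.
Offset 4: leading byte 0xE1 = 11100001 → 3-byte char #3 = E1 82 AC.
Offset 7: leading byte 0xE3 = 11100011 → 3-byte char #4 = E3 BC 93.
Offset 10: leading byte 0xF0 = 11110000 → 4-byte char #5 = F0 90 8C BA.
Offset 14: leading byte 0xE1 = 11100001 → 3-byte char #6 = E1 84 83.
Offset 17: leading byte 0xCC = 11001100 → 2-byte char #7 = CC 9F.
Offset 19: leading byte 0xCA = 11001010 → 2-byte char #8 = CA BA.
Offset 21: leading byte 0xEE = 11101110 → 3-byte char #9 = EE 8A 94.
Offset 24: leading byte 0xF3 = 11110011 → 4-byte char #10 = F3 AA 9D A9.
Leading byte 0xF3 = 11110011 matches 11110xxx → 4-byte sequence.
Byte 1: 0xF3 = 11110011, payload 011 (3 bits).
Byte 2: 0xAA = 10101010 (10xxxxxx ✓), payload 101010.
Byte 3: 0x9D = 10011101 (10xxxxxx ✓), payload 011101.
Byte 4: 0xA9 = 10101001 (10xxxxxx ✓), payload 101001.
Concatenate: 011101010011101101001 = 0xEA769 (21 bits → U+EA769).

U+EA769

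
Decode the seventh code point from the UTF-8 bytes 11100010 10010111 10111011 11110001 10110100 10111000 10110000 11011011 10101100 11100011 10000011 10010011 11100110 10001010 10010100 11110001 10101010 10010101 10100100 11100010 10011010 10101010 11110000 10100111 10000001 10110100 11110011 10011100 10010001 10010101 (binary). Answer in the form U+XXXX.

Offset 0: leading byte 0xE2 = 11100010 → 3-byte char #1 = E2 97 BB.
Offset 3: leading byte 0xF1 = 11110001 → 4-byte char #2 = F1 B4 B8 B0.
Offset 7: leading byte 0xDB = 11011011 → 2-byte char #3 = DB AC.
Offset 9: leading byte 0xE3 = 11100011 → 3-byte char #4 = E3 83 93.
Offset 12: leading byte 0xE6 = 11100110 → 3-byte char #5 = E6 8A 94.
Offset 15: leading byte 0xF1 = 11110001 → 4-byte char #6 = F1 AA 95 A4.
Offset 19: leading byte 0xE2 = 11100010 → 3-byte char #7 = E2 9A AA.
Leading byte 0xE2 = 11100010 matches 1110xxxx → 3-byte sequence.
Byte 1: 0xE2 = 11100010, payload 0010 (4 bits).
Byte 2: 0x9A = 10011010 (10xxxxxx ✓), payload 011010.
Byte 3: 0xAA = 10101010 (10xxxxxx ✓), payload 101010.
Concatenate: 0010011010101010 = 0x26AA (16 bits → U+26AA).

U+26AA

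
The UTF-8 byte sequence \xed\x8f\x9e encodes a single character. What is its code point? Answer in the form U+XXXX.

Leading byte 0xED = 11101101 matches 1110xxxx → 3-byte sequence.
Byte 1: 0xED = 11101101, payload 1101 (4 bits).
Byte 2: 0x8F = 10001111 (10xxxxxx ✓), payload 001111.
Byte 3: 0x9E = 10011110 (10xxxxxx ✓), payload 011110.
Concatenate: 1101001111011110 = 0xD3DE (16 bits → U+D3DE).

U+D3DE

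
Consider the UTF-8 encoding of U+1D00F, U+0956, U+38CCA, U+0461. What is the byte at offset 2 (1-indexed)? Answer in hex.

1-indexed offset 2 is 0-indexed offset 1.
U+1D00F → 4-byte form F0 9D 80 8F at offsets 0–3.
Offset 1 falls in char 1's range; it's byte 2 of F0 9D 80 8F = 0x9D.

0x9D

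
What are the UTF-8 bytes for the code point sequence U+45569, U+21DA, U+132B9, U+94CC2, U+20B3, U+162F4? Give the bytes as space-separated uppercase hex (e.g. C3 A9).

U+45569: 4-byte form → F1 85 95 A9.
U+21DA: 3-byte form → E2 87 9A.
U+132B9: 4-byte form → F0 93 8A B9.
U+94CC2: 4-byte form → F2 94 B3 82.
U+20B3: 3-byte form → E2 82 B3.
U+162F4: 4-byte form → F0 96 8B B4.
Concatenated (22 bytes): F1 85 95 A9 E2 87 9A F0 93 8A B9 F2 94 B3 82 E2 82 B3 F0 96 8B B4.

F1 85 95 A9 E2 87 9A F0 93 8A B9 F2 94 B3 82 E2 82 B3 F0 96 8B B4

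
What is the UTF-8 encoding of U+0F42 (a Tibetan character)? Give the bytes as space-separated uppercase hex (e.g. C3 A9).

U+0F42 = 0xF42 = 3906 decimal. In range U+0800–U+FFFF → 3-byte form: 1110xxxx 10xxxxxx 10xxxxxx.
Binary (16 bits): 0000111101000010.
Split 4+6+6: 0000 | 111101 | 000010.
Byte 1: 11100000 = 0xE0.
Byte 2: 10111101 = 0xBD.
Byte 3: 10000010 = 0x82.

E0 BD 82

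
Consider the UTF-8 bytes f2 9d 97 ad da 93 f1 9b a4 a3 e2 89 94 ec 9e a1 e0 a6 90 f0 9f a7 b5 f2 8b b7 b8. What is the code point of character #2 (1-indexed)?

U+0693

Offset 0: leading byte 0xF2 = 11110010 → 4-byte char #1 = F2 9D 97 AD.
Offset 4: leading byte 0xDA = 11011010 → 2-byte char #2 = DA 93.
Leading byte 0xDA = 11011010 matches 110xxxxx → 2-byte sequence.
Byte 1: 0xDA = 11011010, payload 11010 (5 bits).
Byte 2: 0x93 = 10010011 (10xxxxxx ✓), payload 010011.
Concatenate: 11010010011 = 0x693 (11 bits → U+0693).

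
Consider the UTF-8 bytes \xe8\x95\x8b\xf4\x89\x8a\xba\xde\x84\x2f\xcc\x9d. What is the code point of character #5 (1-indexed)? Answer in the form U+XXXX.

Offset 0: leading byte 0xE8 = 11101000 → 3-byte char #1 = E8 95 8B.
Offset 3: leading byte 0xF4 = 11110100 → 4-byte char #2 = F4 89 8A BA.
Offset 7: leading byte 0xDE = 11011110 → 2-byte char #3 = DE 84.
Offset 9: leading byte 0x2F = 00101111 → 1-byte char #4 = 2F.
Offset 10: leading byte 0xCC = 11001100 → 2-byte char #5 = CC 9D.
Leading byte 0xCC = 11001100 matches 110xxxxx → 2-byte sequence.
Byte 1: 0xCC = 11001100, payload 01100 (5 bits).
Byte 2: 0x9D = 10011101 (10xxxxxx ✓), payload 011101.
Concatenate: 01100011101 = 0x31D (11 bits → U+031D).

U+031D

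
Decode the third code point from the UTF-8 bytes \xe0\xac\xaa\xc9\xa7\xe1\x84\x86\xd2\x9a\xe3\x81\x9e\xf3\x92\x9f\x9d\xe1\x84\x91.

Offset 0: leading byte 0xE0 = 11100000 → 3-byte char #1 = E0 AC AA.
Offset 3: leading byte 0xC9 = 11001001 → 2-byte char #2 = C9 A7.
Offset 5: leading byte 0xE1 = 11100001 → 3-byte char #3 = E1 84 86.
Leading byte 0xE1 = 11100001 matches 1110xxxx → 3-byte sequence.
Byte 1: 0xE1 = 11100001, payload 0001 (4 bits).
Byte 2: 0x84 = 10000100 (10xxxxxx ✓), payload 000100.
Byte 3: 0x86 = 10000110 (10xxxxxx ✓), payload 000110.
Concatenate: 0001000100000110 = 0x1106 (16 bits → U+1106).

U+1106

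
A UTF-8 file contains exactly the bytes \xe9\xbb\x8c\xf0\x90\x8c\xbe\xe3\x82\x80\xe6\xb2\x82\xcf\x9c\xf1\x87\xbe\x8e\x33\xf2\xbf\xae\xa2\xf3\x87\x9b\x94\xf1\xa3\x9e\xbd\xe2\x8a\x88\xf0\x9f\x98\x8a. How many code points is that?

Byte at offset 0: 0xE9 = 11101001 → 3-byte char (#1). Advance 3.
Byte at offset 3: 0xF0 = 11110000 → 4-byte char (#2). Advance 4.
Byte at offset 7: 0xE3 = 11100011 → 3-byte char (#3). Advance 3.
Byte at offset 10: 0xE6 = 11100110 → 3-byte char (#4). Advance 3.
Byte at offset 13: 0xCF = 11001111 → 2-byte char (#5). Advance 2.
Byte at offset 15: 0xF1 = 11110001 → 4-byte char (#6). Advance 4.
Byte at offset 19: 0x33 = 00110011 → 1-byte char (#7). Advance 1.
Byte at offset 20: 0xF2 = 11110010 → 4-byte char (#8). Advance 4.
Byte at offset 24: 0xF3 = 11110011 → 4-byte char (#9). Advance 4.
Byte at offset 28: 0xF1 = 11110001 → 4-byte char (#10). Advance 4.
Byte at offset 32: 0xE2 = 11100010 → 3-byte char (#11). Advance 3.
Byte at offset 35: 0xF0 = 11110000 → 4-byte char (#12). Advance 4.
Reached end at offset 39 after 12 code points.

12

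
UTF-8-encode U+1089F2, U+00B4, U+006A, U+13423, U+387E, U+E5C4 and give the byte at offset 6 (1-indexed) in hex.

0xB4

1-indexed offset 6 is 0-indexed offset 5.
U+1089F2 → 4-byte form F4 88 A7 B2 at offsets 0–3.
U+00B4 → 2-byte form C2 B4 at offsets 4–5.
Offset 5 falls in char 2's range; it's byte 2 of C2 B4 = 0xB4.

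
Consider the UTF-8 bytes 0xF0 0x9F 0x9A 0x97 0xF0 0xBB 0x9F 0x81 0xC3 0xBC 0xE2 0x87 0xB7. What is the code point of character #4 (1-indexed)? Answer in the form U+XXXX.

Offset 0: leading byte 0xF0 = 11110000 → 4-byte char #1 = F0 9F 9A 97.
Offset 4: leading byte 0xF0 = 11110000 → 4-byte char #2 = F0 BB 9F 81.
Offset 8: leading byte 0xC3 = 11000011 → 2-byte char #3 = C3 BC.
Offset 10: leading byte 0xE2 = 11100010 → 3-byte char #4 = E2 87 B7.
Leading byte 0xE2 = 11100010 matches 1110xxxx → 3-byte sequence.
Byte 1: 0xE2 = 11100010, payload 0010 (4 bits).
Byte 2: 0x87 = 10000111 (10xxxxxx ✓), payload 000111.
Byte 3: 0xB7 = 10110111 (10xxxxxx ✓), payload 110111.
Concatenate: 0010000111110111 = 0x21F7 (16 bits → U+21F7).

U+21F7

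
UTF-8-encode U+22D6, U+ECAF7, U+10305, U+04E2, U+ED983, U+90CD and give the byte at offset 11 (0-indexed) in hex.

U+22D6 → 3-byte form E2 8B 96 at offsets 0–2.
U+ECAF7 → 4-byte form F3 AC AB B7 at offsets 3–6.
U+10305 → 4-byte form F0 90 8C 85 at offsets 7–10.
U+04E2 → 2-byte form D3 A2 at offsets 11–12.
Offset 11 falls in char 4's range; it's byte 1 of D3 A2 = 0xD3.

0xD3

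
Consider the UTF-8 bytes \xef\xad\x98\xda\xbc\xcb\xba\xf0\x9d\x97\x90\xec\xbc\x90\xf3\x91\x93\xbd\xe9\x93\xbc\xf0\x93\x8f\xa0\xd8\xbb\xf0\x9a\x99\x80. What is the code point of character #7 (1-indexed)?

U+94FC

Offset 0: leading byte 0xEF = 11101111 → 3-byte char #1 = EF AD 98.
Offset 3: leading byte 0xDA = 11011010 → 2-byte char #2 = DA BC.
Offset 5: leading byte 0xCB = 11001011 → 2-byte char #3 = CB BA.
Offset 7: leading byte 0xF0 = 11110000 → 4-byte char #4 = F0 9D 97 90.
Offset 11: leading byte 0xEC = 11101100 → 3-byte char #5 = EC BC 90.
Offset 14: leading byte 0xF3 = 11110011 → 4-byte char #6 = F3 91 93 BD.
Offset 18: leading byte 0xE9 = 11101001 → 3-byte char #7 = E9 93 BC.
Leading byte 0xE9 = 11101001 matches 1110xxxx → 3-byte sequence.
Byte 1: 0xE9 = 11101001, payload 1001 (4 bits).
Byte 2: 0x93 = 10010011 (10xxxxxx ✓), payload 010011.
Byte 3: 0xBC = 10111100 (10xxxxxx ✓), payload 111100.
Concatenate: 1001010011111100 = 0x94FC (16 bits → U+94FC).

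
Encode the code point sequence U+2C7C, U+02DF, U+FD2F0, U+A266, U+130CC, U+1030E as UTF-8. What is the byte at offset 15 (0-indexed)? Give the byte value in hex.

U+2C7C → 3-byte form E2 B1 BC at offsets 0–2.
U+02DF → 2-byte form CB 9F at offsets 3–4.
U+FD2F0 → 4-byte form F3 BD 8B B0 at offsets 5–8.
U+A266 → 3-byte form EA 89 A6 at offsets 9–11.
U+130CC → 4-byte form F0 93 83 8C at offsets 12–15.
Offset 15 falls in char 5's range; it's byte 4 of F0 93 83 8C = 0x8C.

0x8C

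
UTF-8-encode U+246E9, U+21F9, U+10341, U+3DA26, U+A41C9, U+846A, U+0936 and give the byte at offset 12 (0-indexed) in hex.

0xBD

U+246E9 → 4-byte form F0 A4 9B A9 at offsets 0–3.
U+21F9 → 3-byte form E2 87 B9 at offsets 4–6.
U+10341 → 4-byte form F0 90 8D 81 at offsets 7–10.
U+3DA26 → 4-byte form F0 BD A8 A6 at offsets 11–14.
Offset 12 falls in char 4's range; it's byte 2 of F0 BD A8 A6 = 0xBD.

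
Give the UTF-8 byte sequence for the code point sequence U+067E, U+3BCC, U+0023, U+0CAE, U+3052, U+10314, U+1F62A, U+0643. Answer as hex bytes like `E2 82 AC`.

U+067E: 2-byte form → D9 BE.
U+3BCC: 3-byte form → E3 AF 8C.
U+0023: 1-byte form → 23.
U+0CAE: 3-byte form → E0 B2 AE.
U+3052: 3-byte form → E3 81 92.
U+10314: 4-byte form → F0 90 8C 94.
U+1F62A: 4-byte form → F0 9F 98 AA.
U+0643: 2-byte form → D9 83.
Concatenated (22 bytes): D9 BE E3 AF 8C 23 E0 B2 AE E3 81 92 F0 90 8C 94 F0 9F 98 AA D9 83.

D9 BE E3 AF 8C 23 E0 B2 AE E3 81 92 F0 90 8C 94 F0 9F 98 AA D9 83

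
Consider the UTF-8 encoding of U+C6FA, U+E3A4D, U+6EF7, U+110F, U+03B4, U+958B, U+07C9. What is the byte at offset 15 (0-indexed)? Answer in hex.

0xE9

U+C6FA → 3-byte form EC 9B BA at offsets 0–2.
U+E3A4D → 4-byte form F3 A3 A9 8D at offsets 3–6.
U+6EF7 → 3-byte form E6 BB B7 at offsets 7–9.
U+110F → 3-byte form E1 84 8F at offsets 10–12.
U+03B4 → 2-byte form CE B4 at offsets 13–14.
U+958B → 3-byte form E9 96 8B at offsets 15–17.
Offset 15 falls in char 6's range; it's byte 1 of E9 96 8B = 0xE9.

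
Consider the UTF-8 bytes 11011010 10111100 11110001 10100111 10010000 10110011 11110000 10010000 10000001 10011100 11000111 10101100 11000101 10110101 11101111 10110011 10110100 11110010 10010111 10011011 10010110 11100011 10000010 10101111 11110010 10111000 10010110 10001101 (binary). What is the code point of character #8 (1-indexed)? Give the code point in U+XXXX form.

Offset 0: leading byte 0xDA = 11011010 → 2-byte char #1 = DA BC.
Offset 2: leading byte 0xF1 = 11110001 → 4-byte char #2 = F1 A7 90 B3.
Offset 6: leading byte 0xF0 = 11110000 → 4-byte char #3 = F0 90 81 9C.
Offset 10: leading byte 0xC7 = 11000111 → 2-byte char #4 = C7 AC.
Offset 12: leading byte 0xC5 = 11000101 → 2-byte char #5 = C5 B5.
Offset 14: leading byte 0xEF = 11101111 → 3-byte char #6 = EF B3 B4.
Offset 17: leading byte 0xF2 = 11110010 → 4-byte char #7 = F2 97 9B 96.
Offset 21: leading byte 0xE3 = 11100011 → 3-byte char #8 = E3 82 AF.
Leading byte 0xE3 = 11100011 matches 1110xxxx → 3-byte sequence.
Byte 1: 0xE3 = 11100011, payload 0011 (4 bits).
Byte 2: 0x82 = 10000010 (10xxxxxx ✓), payload 000010.
Byte 3: 0xAF = 10101111 (10xxxxxx ✓), payload 101111.
Concatenate: 0011000010101111 = 0x30AF (16 bits → U+30AF).

U+30AF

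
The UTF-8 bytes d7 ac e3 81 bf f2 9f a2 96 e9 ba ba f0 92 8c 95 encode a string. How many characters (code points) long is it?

5

Byte at offset 0: 0xD7 = 11010111 → 2-byte char (#1). Advance 2.
Byte at offset 2: 0xE3 = 11100011 → 3-byte char (#2). Advance 3.
Byte at offset 5: 0xF2 = 11110010 → 4-byte char (#3). Advance 4.
Byte at offset 9: 0xE9 = 11101001 → 3-byte char (#4). Advance 3.
Byte at offset 12: 0xF0 = 11110000 → 4-byte char (#5). Advance 4.
Reached end at offset 16 after 5 code points.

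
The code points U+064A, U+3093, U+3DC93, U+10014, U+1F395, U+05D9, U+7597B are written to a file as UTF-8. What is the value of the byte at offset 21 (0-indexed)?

0xA5

U+064A → 2-byte form D9 8A at offsets 0–1.
U+3093 → 3-byte form E3 82 93 at offsets 2–4.
U+3DC93 → 4-byte form F0 BD B2 93 at offsets 5–8.
U+10014 → 4-byte form F0 90 80 94 at offsets 9–12.
U+1F395 → 4-byte form F0 9F 8E 95 at offsets 13–16.
U+05D9 → 2-byte form D7 99 at offsets 17–18.
U+7597B → 4-byte form F1 B5 A5 BB at offsets 19–22.
Offset 21 falls in char 7's range; it's byte 3 of F1 B5 A5 BB = 0xA5.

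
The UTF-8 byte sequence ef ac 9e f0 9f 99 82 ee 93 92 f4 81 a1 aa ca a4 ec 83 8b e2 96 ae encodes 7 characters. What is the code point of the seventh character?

U+25AE

Offset 0: leading byte 0xEF = 11101111 → 3-byte char #1 = EF AC 9E.
Offset 3: leading byte 0xF0 = 11110000 → 4-byte char #2 = F0 9F 99 82.
Offset 7: leading byte 0xEE = 11101110 → 3-byte char #3 = EE 93 92.
Offset 10: leading byte 0xF4 = 11110100 → 4-byte char #4 = F4 81 A1 AA.
Offset 14: leading byte 0xCA = 11001010 → 2-byte char #5 = CA A4.
Offset 16: leading byte 0xEC = 11101100 → 3-byte char #6 = EC 83 8B.
Offset 19: leading byte 0xE2 = 11100010 → 3-byte char #7 = E2 96 AE.
Leading byte 0xE2 = 11100010 matches 1110xxxx → 3-byte sequence.
Byte 1: 0xE2 = 11100010, payload 0010 (4 bits).
Byte 2: 0x96 = 10010110 (10xxxxxx ✓), payload 010110.
Byte 3: 0xAE = 10101110 (10xxxxxx ✓), payload 101110.
Concatenate: 0010010110101110 = 0x25AE (16 bits → U+25AE).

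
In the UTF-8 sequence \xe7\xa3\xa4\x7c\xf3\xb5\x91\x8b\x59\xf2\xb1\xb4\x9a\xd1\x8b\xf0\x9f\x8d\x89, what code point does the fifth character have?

Offset 0: leading byte 0xE7 = 11100111 → 3-byte char #1 = E7 A3 A4.
Offset 3: leading byte 0x7C = 01111100 → 1-byte char #2 = 7C.
Offset 4: leading byte 0xF3 = 11110011 → 4-byte char #3 = F3 B5 91 8B.
Offset 8: leading byte 0x59 = 01011001 → 1-byte char #4 = 59.
Offset 9: leading byte 0xF2 = 11110010 → 4-byte char #5 = F2 B1 B4 9A.
Leading byte 0xF2 = 11110010 matches 11110xxx → 4-byte sequence.
Byte 1: 0xF2 = 11110010, payload 010 (3 bits).
Byte 2: 0xB1 = 10110001 (10xxxxxx ✓), payload 110001.
Byte 3: 0xB4 = 10110100 (10xxxxxx ✓), payload 110100.
Byte 4: 0x9A = 10011010 (10xxxxxx ✓), payload 011010.
Concatenate: 010110001110100011010 = 0xB1D1A (21 bits → U+B1D1A).

U+B1D1A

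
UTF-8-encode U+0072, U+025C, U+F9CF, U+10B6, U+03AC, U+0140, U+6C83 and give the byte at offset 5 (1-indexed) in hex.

0xA7

1-indexed offset 5 is 0-indexed offset 4.
U+0072 → 1-byte form 72 at offsets 0–0.
U+025C → 2-byte form C9 9C at offsets 1–2.
U+F9CF → 3-byte form EF A7 8F at offsets 3–5.
Offset 4 falls in char 3's range; it's byte 2 of EF A7 8F = 0xA7.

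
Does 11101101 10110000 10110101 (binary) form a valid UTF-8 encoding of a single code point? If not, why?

invalid (encodes a surrogate (U+D800–U+DFFF))

Structurally a 3-byte sequence; payload = 0xDC35.
But 0xDC35 is in U+D800–U+DFFF, the surrogate range. Surrogates are not Unicode scalar values and are forbidden in UTF-8.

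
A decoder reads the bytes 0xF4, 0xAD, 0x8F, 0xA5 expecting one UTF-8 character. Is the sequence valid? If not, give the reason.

Leading byte 0xF4 = 11110100 → 4-byte form.
Payload = 0x12D3E5, which exceeds U+10FFFF, the maximum Unicode code point. (Leading bytes F5–FF, or F4 followed by ≥ 0x90, are invalid.)

invalid (encodes a value above U+10FFFF)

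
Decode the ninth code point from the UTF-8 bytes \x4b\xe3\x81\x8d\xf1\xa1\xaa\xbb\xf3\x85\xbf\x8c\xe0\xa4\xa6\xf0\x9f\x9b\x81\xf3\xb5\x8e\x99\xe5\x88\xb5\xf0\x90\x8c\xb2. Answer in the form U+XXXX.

Offset 0: leading byte 0x4B = 01001011 → 1-byte char #1 = 4B.
Offset 1: leading byte 0xE3 = 11100011 → 3-byte char #2 = E3 81 8D.
Offset 4: leading byte 0xF1 = 11110001 → 4-byte char #3 = F1 A1 AA BB.
Offset 8: leading byte 0xF3 = 11110011 → 4-byte char #4 = F3 85 BF 8C.
Offset 12: leading byte 0xE0 = 11100000 → 3-byte char #5 = E0 A4 A6.
Offset 15: leading byte 0xF0 = 11110000 → 4-byte char #6 = F0 9F 9B 81.
Offset 19: leading byte 0xF3 = 11110011 → 4-byte char #7 = F3 B5 8E 99.
Offset 23: leading byte 0xE5 = 11100101 → 3-byte char #8 = E5 88 B5.
Offset 26: leading byte 0xF0 = 11110000 → 4-byte char #9 = F0 90 8C B2.
Leading byte 0xF0 = 11110000 matches 11110xxx → 4-byte sequence.
Byte 1: 0xF0 = 11110000, payload 000 (3 bits).
Byte 2: 0x90 = 10010000 (10xxxxxx ✓), payload 010000.
Byte 3: 0x8C = 10001100 (10xxxxxx ✓), payload 001100.
Byte 4: 0xB2 = 10110010 (10xxxxxx ✓), payload 110010.
Concatenate: 000010000001100110010 = 0x10332 (21 bits → U+10332).

U+10332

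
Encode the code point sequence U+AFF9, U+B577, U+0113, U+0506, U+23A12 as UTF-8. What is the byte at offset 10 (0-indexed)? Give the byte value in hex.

0xF0

U+AFF9 → 3-byte form EA BF B9 at offsets 0–2.
U+B577 → 3-byte form EB 95 B7 at offsets 3–5.
U+0113 → 2-byte form C4 93 at offsets 6–7.
U+0506 → 2-byte form D4 86 at offsets 8–9.
U+23A12 → 4-byte form F0 A3 A8 92 at offsets 10–13.
Offset 10 falls in char 5's range; it's byte 1 of F0 A3 A8 92 = 0xF0.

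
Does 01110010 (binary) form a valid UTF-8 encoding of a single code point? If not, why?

Leading byte 0x72 = 01110010 → 1-byte form.

valid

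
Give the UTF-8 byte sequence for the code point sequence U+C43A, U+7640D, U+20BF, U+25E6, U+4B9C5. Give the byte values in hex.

EC 90 BA F1 B6 90 8D E2 82 BF E2 97 A6 F1 8B A7 85

U+C43A: 3-byte form → EC 90 BA.
U+7640D: 4-byte form → F1 B6 90 8D.
U+20BF: 3-byte form → E2 82 BF.
U+25E6: 3-byte form → E2 97 A6.
U+4B9C5: 4-byte form → F1 8B A7 85.
Concatenated (17 bytes): EC 90 BA F1 B6 90 8D E2 82 BF E2 97 A6 F1 8B A7 85.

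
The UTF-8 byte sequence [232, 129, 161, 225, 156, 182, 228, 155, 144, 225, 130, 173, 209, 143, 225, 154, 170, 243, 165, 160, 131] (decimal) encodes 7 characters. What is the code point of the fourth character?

U+10AD

Offset 0: leading byte 0xE8 = 11101000 → 3-byte char #1 = E8 81 A1.
Offset 3: leading byte 0xE1 = 11100001 → 3-byte char #2 = E1 9C B6.
Offset 6: leading byte 0xE4 = 11100100 → 3-byte char #3 = E4 9B 90.
Offset 9: leading byte 0xE1 = 11100001 → 3-byte char #4 = E1 82 AD.
Leading byte 0xE1 = 11100001 matches 1110xxxx → 3-byte sequence.
Byte 1: 0xE1 = 11100001, payload 0001 (4 bits).
Byte 2: 0x82 = 10000010 (10xxxxxx ✓), payload 000010.
Byte 3: 0xAD = 10101101 (10xxxxxx ✓), payload 101101.
Concatenate: 0001000010101101 = 0x10AD (16 bits → U+10AD).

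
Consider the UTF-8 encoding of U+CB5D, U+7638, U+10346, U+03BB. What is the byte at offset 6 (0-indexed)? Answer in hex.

U+CB5D → 3-byte form EC AD 9D at offsets 0–2.
U+7638 → 3-byte form E7 98 B8 at offsets 3–5.
U+10346 → 4-byte form F0 90 8D 86 at offsets 6–9.
Offset 6 falls in char 3's range; it's byte 1 of F0 90 8D 86 = 0xF0.

0xF0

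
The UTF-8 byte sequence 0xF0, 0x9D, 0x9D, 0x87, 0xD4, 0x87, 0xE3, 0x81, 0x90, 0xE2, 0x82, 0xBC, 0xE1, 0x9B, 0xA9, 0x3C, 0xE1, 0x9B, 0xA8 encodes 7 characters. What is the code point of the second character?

Offset 0: leading byte 0xF0 = 11110000 → 4-byte char #1 = F0 9D 9D 87.
Offset 4: leading byte 0xD4 = 11010100 → 2-byte char #2 = D4 87.
Leading byte 0xD4 = 11010100 matches 110xxxxx → 2-byte sequence.
Byte 1: 0xD4 = 11010100, payload 10100 (5 bits).
Byte 2: 0x87 = 10000111 (10xxxxxx ✓), payload 000111.
Concatenate: 10100000111 = 0x507 (11 bits → U+0507).

U+0507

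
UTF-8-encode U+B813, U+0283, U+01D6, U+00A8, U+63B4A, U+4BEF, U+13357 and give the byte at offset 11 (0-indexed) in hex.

0xAD

U+B813 → 3-byte form EB A0 93 at offsets 0–2.
U+0283 → 2-byte form CA 83 at offsets 3–4.
U+01D6 → 2-byte form C7 96 at offsets 5–6.
U+00A8 → 2-byte form C2 A8 at offsets 7–8.
U+63B4A → 4-byte form F1 A3 AD 8A at offsets 9–12.
Offset 11 falls in char 5's range; it's byte 3 of F1 A3 AD 8A = 0xAD.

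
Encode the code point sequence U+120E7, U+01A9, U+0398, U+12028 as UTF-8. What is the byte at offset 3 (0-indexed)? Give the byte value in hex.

0xA7

U+120E7 → 4-byte form F0 92 83 A7 at offsets 0–3.
Offset 3 falls in char 1's range; it's byte 4 of F0 92 83 A7 = 0xA7.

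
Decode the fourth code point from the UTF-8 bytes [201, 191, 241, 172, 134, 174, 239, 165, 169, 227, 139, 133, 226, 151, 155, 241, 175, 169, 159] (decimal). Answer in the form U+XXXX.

U+32C5

Offset 0: leading byte 0xC9 = 11001001 → 2-byte char #1 = C9 BF.
Offset 2: leading byte 0xF1 = 11110001 → 4-byte char #2 = F1 AC 86 AE.
Offset 6: leading byte 0xEF = 11101111 → 3-byte char #3 = EF A5 A9.
Offset 9: leading byte 0xE3 = 11100011 → 3-byte char #4 = E3 8B 85.
Leading byte 0xE3 = 11100011 matches 1110xxxx → 3-byte sequence.
Byte 1: 0xE3 = 11100011, payload 0011 (4 bits).
Byte 2: 0x8B = 10001011 (10xxxxxx ✓), payload 001011.
Byte 3: 0x85 = 10000101 (10xxxxxx ✓), payload 000101.
Concatenate: 0011001011000101 = 0x32C5 (16 bits → U+32C5).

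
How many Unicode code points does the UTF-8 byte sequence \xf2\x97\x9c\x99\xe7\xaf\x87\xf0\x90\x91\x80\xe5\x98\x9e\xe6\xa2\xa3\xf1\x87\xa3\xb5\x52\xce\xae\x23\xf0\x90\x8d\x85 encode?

10

Byte at offset 0: 0xF2 = 11110010 → 4-byte char (#1). Advance 4.
Byte at offset 4: 0xE7 = 11100111 → 3-byte char (#2). Advance 3.
Byte at offset 7: 0xF0 = 11110000 → 4-byte char (#3). Advance 4.
Byte at offset 11: 0xE5 = 11100101 → 3-byte char (#4). Advance 3.
Byte at offset 14: 0xE6 = 11100110 → 3-byte char (#5). Advance 3.
Byte at offset 17: 0xF1 = 11110001 → 4-byte char (#6). Advance 4.
Byte at offset 21: 0x52 = 01010010 → 1-byte char (#7). Advance 1.
Byte at offset 22: 0xCE = 11001110 → 2-byte char (#8). Advance 2.
Byte at offset 24: 0x23 = 00100011 → 1-byte char (#9). Advance 1.
Byte at offset 25: 0xF0 = 11110000 → 4-byte char (#10). Advance 4.
Reached end at offset 29 after 10 code points.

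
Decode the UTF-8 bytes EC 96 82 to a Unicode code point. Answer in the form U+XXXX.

U+C582

Leading byte 0xEC = 11101100 matches 1110xxxx → 3-byte sequence.
Byte 1: 0xEC = 11101100, payload 1100 (4 bits).
Byte 2: 0x96 = 10010110 (10xxxxxx ✓), payload 010110.
Byte 3: 0x82 = 10000010 (10xxxxxx ✓), payload 000010.
Concatenate: 1100010110000010 = 0xC582 (16 bits → U+C582).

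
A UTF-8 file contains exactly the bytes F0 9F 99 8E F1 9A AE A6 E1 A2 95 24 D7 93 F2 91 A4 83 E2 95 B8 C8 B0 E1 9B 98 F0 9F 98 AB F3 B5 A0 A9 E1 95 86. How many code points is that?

Byte at offset 0: 0xF0 = 11110000 → 4-byte char (#1). Advance 4.
Byte at offset 4: 0xF1 = 11110001 → 4-byte char (#2). Advance 4.
Byte at offset 8: 0xE1 = 11100001 → 3-byte char (#3). Advance 3.
Byte at offset 11: 0x24 = 00100100 → 1-byte char (#4). Advance 1.
Byte at offset 12: 0xD7 = 11010111 → 2-byte char (#5). Advance 2.
Byte at offset 14: 0xF2 = 11110010 → 4-byte char (#6). Advance 4.
Byte at offset 18: 0xE2 = 11100010 → 3-byte char (#7). Advance 3.
Byte at offset 21: 0xC8 = 11001000 → 2-byte char (#8). Advance 2.
Byte at offset 23: 0xE1 = 11100001 → 3-byte char (#9). Advance 3.
Byte at offset 26: 0xF0 = 11110000 → 4-byte char (#10). Advance 4.
Byte at offset 30: 0xF3 = 11110011 → 4-byte char (#11). Advance 4.
Byte at offset 34: 0xE1 = 11100001 → 3-byte char (#12). Advance 3.
Reached end at offset 37 after 12 code points.

12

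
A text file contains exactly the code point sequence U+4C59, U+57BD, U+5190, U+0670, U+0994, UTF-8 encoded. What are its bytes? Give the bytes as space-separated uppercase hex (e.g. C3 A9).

U+4C59: 3-byte form → E4 B1 99.
U+57BD: 3-byte form → E5 9E BD.
U+5190: 3-byte form → E5 86 90.
U+0670: 2-byte form → D9 B0.
U+0994: 3-byte form → E0 A6 94.
Concatenated (14 bytes): E4 B1 99 E5 9E BD E5 86 90 D9 B0 E0 A6 94.

E4 B1 99 E5 9E BD E5 86 90 D9 B0 E0 A6 94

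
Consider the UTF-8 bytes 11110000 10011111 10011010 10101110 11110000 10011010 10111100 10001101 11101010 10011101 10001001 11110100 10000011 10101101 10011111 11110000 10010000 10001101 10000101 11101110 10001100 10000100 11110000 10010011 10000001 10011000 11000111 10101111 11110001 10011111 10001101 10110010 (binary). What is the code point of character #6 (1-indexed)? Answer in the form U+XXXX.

Offset 0: leading byte 0xF0 = 11110000 → 4-byte char #1 = F0 9F 9A AE.
Offset 4: leading byte 0xF0 = 11110000 → 4-byte char #2 = F0 9A BC 8D.
Offset 8: leading byte 0xEA = 11101010 → 3-byte char #3 = EA 9D 89.
Offset 11: leading byte 0xF4 = 11110100 → 4-byte char #4 = F4 83 AD 9F.
Offset 15: leading byte 0xF0 = 11110000 → 4-byte char #5 = F0 90 8D 85.
Offset 19: leading byte 0xEE = 11101110 → 3-byte char #6 = EE 8C 84.
Leading byte 0xEE = 11101110 matches 1110xxxx → 3-byte sequence.
Byte 1: 0xEE = 11101110, payload 1110 (4 bits).
Byte 2: 0x8C = 10001100 (10xxxxxx ✓), payload 001100.
Byte 3: 0x84 = 10000100 (10xxxxxx ✓), payload 000100.
Concatenate: 1110001100000100 = 0xE304 (16 bits → U+E304).

U+E304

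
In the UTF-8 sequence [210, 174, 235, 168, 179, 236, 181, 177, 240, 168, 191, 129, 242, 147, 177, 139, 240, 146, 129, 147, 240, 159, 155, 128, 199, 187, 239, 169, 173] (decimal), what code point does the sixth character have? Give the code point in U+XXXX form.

Offset 0: leading byte 0xD2 = 11010010 → 2-byte char #1 = D2 AE.
Offset 2: leading byte 0xEB = 11101011 → 3-byte char #2 = EB A8 B3.
Offset 5: leading byte 0xEC = 11101100 → 3-byte char #3 = EC B5 B1.
Offset 8: leading byte 0xF0 = 11110000 → 4-byte char #4 = F0 A8 BF 81.
Offset 12: leading byte 0xF2 = 11110010 → 4-byte char #5 = F2 93 B1 8B.
Offset 16: leading byte 0xF0 = 11110000 → 4-byte char #6 = F0 92 81 93.
Leading byte 0xF0 = 11110000 matches 11110xxx → 4-byte sequence.
Byte 1: 0xF0 = 11110000, payload 000 (3 bits).
Byte 2: 0x92 = 10010010 (10xxxxxx ✓), payload 010010.
Byte 3: 0x81 = 10000001 (10xxxxxx ✓), payload 000001.
Byte 4: 0x93 = 10010011 (10xxxxxx ✓), payload 010011.
Concatenate: 000010010000001010011 = 0x12053 (21 bits → U+12053).

U+12053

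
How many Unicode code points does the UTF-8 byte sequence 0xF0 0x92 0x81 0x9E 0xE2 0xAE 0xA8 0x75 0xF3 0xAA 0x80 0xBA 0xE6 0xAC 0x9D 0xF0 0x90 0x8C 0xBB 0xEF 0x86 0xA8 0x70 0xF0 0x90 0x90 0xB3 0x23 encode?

10

Byte at offset 0: 0xF0 = 11110000 → 4-byte char (#1). Advance 4.
Byte at offset 4: 0xE2 = 11100010 → 3-byte char (#2). Advance 3.
Byte at offset 7: 0x75 = 01110101 → 1-byte char (#3). Advance 1.
Byte at offset 8: 0xF3 = 11110011 → 4-byte char (#4). Advance 4.
Byte at offset 12: 0xE6 = 11100110 → 3-byte char (#5). Advance 3.
Byte at offset 15: 0xF0 = 11110000 → 4-byte char (#6). Advance 4.
Byte at offset 19: 0xEF = 11101111 → 3-byte char (#7). Advance 3.
Byte at offset 22: 0x70 = 01110000 → 1-byte char (#8). Advance 1.
Byte at offset 23: 0xF0 = 11110000 → 4-byte char (#9). Advance 4.
Byte at offset 27: 0x23 = 00100011 → 1-byte char (#10). Advance 1.
Reached end at offset 28 after 10 code points.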